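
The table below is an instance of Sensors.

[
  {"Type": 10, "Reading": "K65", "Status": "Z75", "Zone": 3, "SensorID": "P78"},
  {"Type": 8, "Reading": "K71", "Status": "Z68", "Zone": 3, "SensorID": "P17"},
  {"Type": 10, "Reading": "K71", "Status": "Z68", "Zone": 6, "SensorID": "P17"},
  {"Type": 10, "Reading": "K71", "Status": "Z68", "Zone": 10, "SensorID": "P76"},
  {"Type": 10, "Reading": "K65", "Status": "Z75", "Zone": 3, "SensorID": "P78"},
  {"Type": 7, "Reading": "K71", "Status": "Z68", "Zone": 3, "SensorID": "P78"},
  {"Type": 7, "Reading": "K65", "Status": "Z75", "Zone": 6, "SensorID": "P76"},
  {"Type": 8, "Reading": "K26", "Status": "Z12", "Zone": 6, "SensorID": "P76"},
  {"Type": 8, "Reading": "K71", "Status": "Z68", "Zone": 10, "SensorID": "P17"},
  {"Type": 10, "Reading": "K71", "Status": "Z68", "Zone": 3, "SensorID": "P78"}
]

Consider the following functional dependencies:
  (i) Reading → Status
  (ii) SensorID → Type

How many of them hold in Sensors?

(i) Reading → Status: every LHS value maps to a single RHS value — holds.
(ii) SensorID → Type: SensorID=P78: 4 rows → Type takes values {10, 7} — violation; SensorID=P17: 3 rows → Type takes values {8, 10} — violation; SensorID=P76: 3 rows → Type takes values {10, 7, 8} — violation — fails.
1 of the 2 dependencies holds.

1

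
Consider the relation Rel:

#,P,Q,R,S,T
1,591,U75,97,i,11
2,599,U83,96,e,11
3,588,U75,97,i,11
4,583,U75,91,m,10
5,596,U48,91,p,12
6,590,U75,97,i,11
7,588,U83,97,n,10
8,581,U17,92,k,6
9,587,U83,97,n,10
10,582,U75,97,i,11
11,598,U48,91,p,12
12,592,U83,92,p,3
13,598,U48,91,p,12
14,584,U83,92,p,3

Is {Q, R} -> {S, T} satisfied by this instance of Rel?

(Q=U75, R=97): rows 1, 3, 6, 10 → {S,T} = (i, 11), (i, 11), (i, 11), (i, 11) ✓
(Q=U83, R=96): row 2 → {S,T} = (e, 11) ✓
(Q=U75, R=91): row 4 → {S,T} = (m, 10) ✓
(Q=U48, R=91): rows 5, 11, 13 → {S,T} = (p, 12), (p, 12), (p, 12) ✓
(Q=U83, R=97): rows 7, 9 → {S,T} = (n, 10), (n, 10) ✓
(Q=U17, R=92): row 8 → {S,T} = (k, 6) ✓
(Q=U83, R=92): rows 12, 14 → {S,T} = (p, 3), (p, 3) ✓
Every {Q, R} value is associated with a single {S, T} value, so {Q, R} -> {S, T} holds.

Yes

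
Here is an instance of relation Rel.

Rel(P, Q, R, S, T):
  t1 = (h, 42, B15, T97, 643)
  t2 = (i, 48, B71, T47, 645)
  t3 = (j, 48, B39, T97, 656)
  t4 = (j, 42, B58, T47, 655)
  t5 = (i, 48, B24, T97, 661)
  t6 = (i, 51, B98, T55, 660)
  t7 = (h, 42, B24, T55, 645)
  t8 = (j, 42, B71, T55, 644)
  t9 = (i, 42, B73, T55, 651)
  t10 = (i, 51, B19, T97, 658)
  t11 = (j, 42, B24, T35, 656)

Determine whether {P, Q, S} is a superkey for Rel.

Yes

All 11 rows have distinct {P, Q, S} values, so {P, Q, S} → (all attributes) holds and {P, Q, S} is a superkey.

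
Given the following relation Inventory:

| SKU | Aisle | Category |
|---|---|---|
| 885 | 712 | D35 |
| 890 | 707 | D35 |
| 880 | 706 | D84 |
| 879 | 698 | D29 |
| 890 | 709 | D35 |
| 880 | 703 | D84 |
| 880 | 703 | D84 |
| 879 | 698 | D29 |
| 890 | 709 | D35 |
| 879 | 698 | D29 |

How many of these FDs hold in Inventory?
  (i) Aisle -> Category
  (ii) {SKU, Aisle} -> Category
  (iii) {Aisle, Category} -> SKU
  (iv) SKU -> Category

4

(i) Aisle -> Category: every LHS value maps to a single RHS value — holds.
(ii) {SKU, Aisle} -> Category: every LHS value maps to a single RHS value — holds.
(iii) {Aisle, Category} -> SKU: every LHS value maps to a single RHS value — holds.
(iv) SKU -> Category: every LHS value maps to a single RHS value — holds.
4 of the 4 dependencies hold.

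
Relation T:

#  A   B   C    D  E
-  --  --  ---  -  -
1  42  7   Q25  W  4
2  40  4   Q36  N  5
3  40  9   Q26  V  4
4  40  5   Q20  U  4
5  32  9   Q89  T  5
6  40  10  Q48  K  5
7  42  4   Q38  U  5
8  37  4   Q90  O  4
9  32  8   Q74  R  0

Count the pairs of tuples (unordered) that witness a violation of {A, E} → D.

(A=40, E=5): violating pairs (2,6) — 1 pair.
(A=40, E=4): violating pairs (3,4) — 1 pair.

2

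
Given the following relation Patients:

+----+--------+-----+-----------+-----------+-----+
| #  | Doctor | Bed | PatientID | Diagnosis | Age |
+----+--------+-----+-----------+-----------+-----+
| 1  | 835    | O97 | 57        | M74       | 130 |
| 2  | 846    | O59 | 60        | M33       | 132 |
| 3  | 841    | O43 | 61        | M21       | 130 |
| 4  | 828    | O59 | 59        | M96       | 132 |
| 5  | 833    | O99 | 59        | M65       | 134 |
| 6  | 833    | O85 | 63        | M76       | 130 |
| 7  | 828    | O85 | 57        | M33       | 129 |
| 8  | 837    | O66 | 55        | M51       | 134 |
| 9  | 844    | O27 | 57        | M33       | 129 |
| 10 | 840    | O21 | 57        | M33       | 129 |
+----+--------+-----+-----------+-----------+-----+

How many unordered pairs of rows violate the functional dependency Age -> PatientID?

5

Age=130: violating pairs (1,3), (1,6), (3,6) — 3 pairs.
Age=132: violating pairs (2,4) — 1 pair.
Age=134: violating pairs (5,8) — 1 pair.
Age=129: all 3 rows agree on PatientID — 0 pairs.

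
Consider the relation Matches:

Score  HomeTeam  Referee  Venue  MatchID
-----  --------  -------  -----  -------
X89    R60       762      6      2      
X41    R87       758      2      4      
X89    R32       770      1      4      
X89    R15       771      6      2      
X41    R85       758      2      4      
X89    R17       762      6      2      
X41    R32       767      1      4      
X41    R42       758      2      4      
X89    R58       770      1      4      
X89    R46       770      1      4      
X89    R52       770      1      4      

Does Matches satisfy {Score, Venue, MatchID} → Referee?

(Score=X89, Venue=6, MatchID=2): 3 rows → Referee takes values {762, 771} — violation
(Score=X41, Venue=2, MatchID=4): 3 rows → Referee = 758, 758, 758 ✓
(Score=X89, Venue=1, MatchID=4): 4 rows → Referee = 770, 770, 770, 770 ✓
(Score=X41, Venue=1, MatchID=4): 1 row → Referee = 767 ✓
Two rows agree on {Score, Venue, MatchID} but differ on Referee, so {Score, Venue, MatchID} → Referee does not hold.

No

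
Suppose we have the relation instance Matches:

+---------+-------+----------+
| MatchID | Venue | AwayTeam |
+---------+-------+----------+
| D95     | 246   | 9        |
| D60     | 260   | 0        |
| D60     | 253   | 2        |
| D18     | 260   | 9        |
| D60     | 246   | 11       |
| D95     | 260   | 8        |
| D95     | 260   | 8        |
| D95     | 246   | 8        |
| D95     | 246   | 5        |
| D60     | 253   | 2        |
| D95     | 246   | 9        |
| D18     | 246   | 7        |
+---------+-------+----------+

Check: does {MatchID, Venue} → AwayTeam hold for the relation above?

No

(MatchID=D95, Venue=246): 4 rows → AwayTeam takes values {9, 8, 5} — violation
(MatchID=D60, Venue=260): 1 row → AwayTeam = 0 ✓
(MatchID=D60, Venue=253): 2 rows → AwayTeam = 2, 2 ✓
(MatchID=D18, Venue=260): 1 row → AwayTeam = 9 ✓
(MatchID=D60, Venue=246): 1 row → AwayTeam = 11 ✓
(MatchID=D95, Venue=260): 2 rows → AwayTeam = 8, 8 ✓
(MatchID=D18, Venue=246): 1 row → AwayTeam = 7 ✓
Two rows agree on {MatchID, Venue} but differ on AwayTeam, so {MatchID, Venue} → AwayTeam does not hold.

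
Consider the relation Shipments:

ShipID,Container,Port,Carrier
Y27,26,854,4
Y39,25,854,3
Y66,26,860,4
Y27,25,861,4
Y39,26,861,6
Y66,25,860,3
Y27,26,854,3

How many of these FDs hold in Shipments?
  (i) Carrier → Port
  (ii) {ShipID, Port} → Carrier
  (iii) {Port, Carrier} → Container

(i) Carrier → Port: Carrier=4: 3 rows → Port takes values {854, 860, 861} — violation; Carrier=3: 3 rows → Port takes values {854, 860} — violation — fails.
(ii) {ShipID, Port} → Carrier: (ShipID=Y27, Port=854): 2 rows → Carrier takes values {4, 3} — violation; (ShipID=Y66, Port=860): 2 rows → Carrier takes values {4, 3} — violation — fails.
(iii) {Port, Carrier} → Container: (Port=854, Carrier=3): 2 rows → Container takes values {25, 26} — violation — fails.
None of the 3 dependencies hold.

0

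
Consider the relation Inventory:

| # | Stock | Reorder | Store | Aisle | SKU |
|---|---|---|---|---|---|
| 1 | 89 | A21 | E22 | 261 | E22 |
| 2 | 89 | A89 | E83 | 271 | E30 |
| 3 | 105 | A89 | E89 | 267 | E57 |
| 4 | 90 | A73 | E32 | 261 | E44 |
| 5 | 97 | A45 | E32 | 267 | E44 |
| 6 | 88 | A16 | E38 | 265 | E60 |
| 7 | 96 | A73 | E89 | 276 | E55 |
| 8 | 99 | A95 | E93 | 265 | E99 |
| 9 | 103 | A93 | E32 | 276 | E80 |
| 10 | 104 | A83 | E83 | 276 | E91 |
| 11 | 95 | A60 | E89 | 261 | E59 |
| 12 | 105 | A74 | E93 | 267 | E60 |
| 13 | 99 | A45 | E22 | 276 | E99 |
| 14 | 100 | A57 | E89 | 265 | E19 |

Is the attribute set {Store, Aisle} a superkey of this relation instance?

Yes

All 14 rows have distinct {Store, Aisle} values, so {Store, Aisle} → (all attributes) holds and {Store, Aisle} is a superkey.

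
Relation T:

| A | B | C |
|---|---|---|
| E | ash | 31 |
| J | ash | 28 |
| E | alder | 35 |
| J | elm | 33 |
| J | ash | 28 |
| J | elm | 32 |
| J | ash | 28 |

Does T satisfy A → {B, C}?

A=E: 2 rows → {B,C} takes values {(ash, 31), (alder, 35)} — violation
A=J: 5 rows → {B,C} takes values {(ash, 28), (elm, 33), (elm, 32)} — violation
Two rows agree on A but differ on {B, C}, so A → {B, C} does not hold.

No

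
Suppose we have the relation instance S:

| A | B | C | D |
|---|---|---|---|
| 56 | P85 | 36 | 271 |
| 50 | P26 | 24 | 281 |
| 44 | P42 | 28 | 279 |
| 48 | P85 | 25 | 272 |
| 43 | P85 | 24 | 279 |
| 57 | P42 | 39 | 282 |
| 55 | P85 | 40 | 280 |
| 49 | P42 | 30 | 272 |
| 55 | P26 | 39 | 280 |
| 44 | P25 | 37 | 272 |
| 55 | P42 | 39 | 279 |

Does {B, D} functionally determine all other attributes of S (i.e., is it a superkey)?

No

Two distinct rows share (B=P42, D=279), so {B, D} does not determine every attribute — not a superkey.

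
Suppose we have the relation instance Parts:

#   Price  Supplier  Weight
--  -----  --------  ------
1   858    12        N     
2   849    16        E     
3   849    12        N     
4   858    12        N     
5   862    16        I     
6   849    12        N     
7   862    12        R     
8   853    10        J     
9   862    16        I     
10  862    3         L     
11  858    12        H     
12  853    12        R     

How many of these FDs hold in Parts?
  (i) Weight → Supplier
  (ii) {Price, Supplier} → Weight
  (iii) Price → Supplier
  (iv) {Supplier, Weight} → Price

(i) Weight → Supplier: every LHS value maps to a single RHS value — holds.
(ii) {Price, Supplier} → Weight: (Price=858, Supplier=12): rows 1, 4, 11 → Weight takes values {N, H} — violation — fails.
(iii) Price → Supplier: Price=849: rows 2, 3, 6 → Supplier takes values {16, 12} — violation; Price=862: rows 5, 7, 9, 10 → Supplier takes values {16, 12, 3} — violation; Price=853: rows 8, 12 → Supplier takes values {10, 12} — violation — fails.
(iv) {Supplier, Weight} → Price: (Supplier=12, Weight=N): rows 1, 3, 4, 6 → Price takes values {858, 849} — violation; (Supplier=12, Weight=R): rows 7, 12 → Price takes values {862, 853} — violation — fails.
1 of the 4 dependencies holds.

1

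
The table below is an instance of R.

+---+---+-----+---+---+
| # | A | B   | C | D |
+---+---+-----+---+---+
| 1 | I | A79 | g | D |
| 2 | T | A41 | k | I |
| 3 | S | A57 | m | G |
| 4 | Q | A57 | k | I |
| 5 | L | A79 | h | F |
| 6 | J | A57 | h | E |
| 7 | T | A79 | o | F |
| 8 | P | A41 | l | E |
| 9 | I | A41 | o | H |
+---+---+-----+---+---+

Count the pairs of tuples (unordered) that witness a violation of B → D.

8

B=A79: violating pairs (1,5), (1,7) — 2 pairs.
B=A41: violating pairs (2,8), (2,9), (8,9) — 3 pairs.
B=A57: violating pairs (3,4), (3,6), (4,6) — 3 pairs.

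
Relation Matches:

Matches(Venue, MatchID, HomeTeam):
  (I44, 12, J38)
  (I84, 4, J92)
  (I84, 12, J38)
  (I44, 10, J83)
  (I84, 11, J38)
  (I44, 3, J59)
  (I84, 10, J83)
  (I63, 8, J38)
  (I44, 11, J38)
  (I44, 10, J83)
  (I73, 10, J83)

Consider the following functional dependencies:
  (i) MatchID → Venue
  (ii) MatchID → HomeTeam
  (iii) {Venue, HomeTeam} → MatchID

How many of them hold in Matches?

(i) MatchID → Venue: MatchID=12: 2 rows → Venue takes values {I44, I84} — violation; MatchID=10: 4 rows → Venue takes values {I44, I84, I73} — violation; MatchID=11: 2 rows → Venue takes values {I84, I44} — violation — fails.
(ii) MatchID → HomeTeam: every LHS value maps to a single RHS value — holds.
(iii) {Venue, HomeTeam} → MatchID: (Venue=I44, HomeTeam=J38): 2 rows → MatchID takes values {12, 11} — violation; (Venue=I84, HomeTeam=J38): 2 rows → MatchID takes values {12, 11} — violation — fails.
1 of the 3 dependencies holds.

1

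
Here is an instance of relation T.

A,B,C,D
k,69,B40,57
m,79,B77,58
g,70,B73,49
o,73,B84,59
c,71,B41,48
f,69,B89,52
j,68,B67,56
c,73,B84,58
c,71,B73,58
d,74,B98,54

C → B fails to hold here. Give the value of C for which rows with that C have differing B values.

B73

C=B40: 1 row → B = 69 ✓
C=B77: 1 row → B = 79 ✓
C=B73: 2 rows → B takes values {70, 71} — violation
C=B84: 2 rows → B = 73, 73 ✓
C=B41: 1 row → B = 71 ✓
C=B89: 1 row → B = 69 ✓
C=B67: 1 row → B = 68 ✓
C=B98: 1 row → B = 74 ✓
The only C value with inconsistent B is C=B73.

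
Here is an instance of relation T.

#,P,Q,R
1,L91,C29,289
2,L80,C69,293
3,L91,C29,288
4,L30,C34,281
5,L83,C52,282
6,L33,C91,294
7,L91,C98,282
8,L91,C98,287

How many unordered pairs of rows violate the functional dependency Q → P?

0

Q=C29: all 2 rows agree on P — 0 pairs.
Q=C98: all 2 rows agree on P — 0 pairs.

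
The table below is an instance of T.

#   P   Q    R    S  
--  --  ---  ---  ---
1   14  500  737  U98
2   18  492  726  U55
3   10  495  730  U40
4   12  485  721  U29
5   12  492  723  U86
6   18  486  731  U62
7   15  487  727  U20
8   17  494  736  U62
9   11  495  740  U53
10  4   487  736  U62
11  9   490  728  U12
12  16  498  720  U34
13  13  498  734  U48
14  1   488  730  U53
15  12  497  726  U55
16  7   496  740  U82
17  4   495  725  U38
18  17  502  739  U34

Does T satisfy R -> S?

No

R=737: row 1 → S = U98 ✓
R=726: rows 2, 15 → S = U55, U55 ✓
R=730: rows 3, 14 → S takes values {U40, U53} — violation
R=721: row 4 → S = U29 ✓
R=723: row 5 → S = U86 ✓
R=731: row 6 → S = U62 ✓
R=727: row 7 → S = U20 ✓
R=736: rows 8, 10 → S = U62, U62 ✓
R=740: rows 9, 16 → S takes values {U53, U82} — violation
R=728: row 11 → S = U12 ✓
R=720: row 12 → S = U34 ✓
R=734: row 13 → S = U48 ✓
R=725: row 17 → S = U38 ✓
R=739: row 18 → S = U34 ✓
Two rows agree on R but differ on S, so R -> S does not hold.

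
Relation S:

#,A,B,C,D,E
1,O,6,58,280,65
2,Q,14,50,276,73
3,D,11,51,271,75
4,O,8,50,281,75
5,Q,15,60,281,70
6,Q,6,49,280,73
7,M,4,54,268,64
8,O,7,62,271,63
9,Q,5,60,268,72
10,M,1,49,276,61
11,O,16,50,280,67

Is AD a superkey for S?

Rows 1 and 11 have the same AD value (A=O, D=280) but are distinct tuples, so AD does not determine every attribute — not a superkey.

No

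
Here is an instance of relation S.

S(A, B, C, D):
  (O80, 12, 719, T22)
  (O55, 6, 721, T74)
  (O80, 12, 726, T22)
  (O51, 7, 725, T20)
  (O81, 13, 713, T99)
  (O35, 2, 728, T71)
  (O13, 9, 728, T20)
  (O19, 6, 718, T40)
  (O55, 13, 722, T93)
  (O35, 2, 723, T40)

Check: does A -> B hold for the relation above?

A=O80: 2 rows → B = 12, 12 ✓
A=O55: 2 rows → B takes values {6, 13} — violation
A=O51: 1 row → B = 7 ✓
A=O81: 1 row → B = 13 ✓
A=O35: 2 rows → B = 2, 2 ✓
A=O13: 1 row → B = 9 ✓
A=O19: 1 row → B = 6 ✓
Two rows agree on A but differ on B, so A -> B does not hold.

No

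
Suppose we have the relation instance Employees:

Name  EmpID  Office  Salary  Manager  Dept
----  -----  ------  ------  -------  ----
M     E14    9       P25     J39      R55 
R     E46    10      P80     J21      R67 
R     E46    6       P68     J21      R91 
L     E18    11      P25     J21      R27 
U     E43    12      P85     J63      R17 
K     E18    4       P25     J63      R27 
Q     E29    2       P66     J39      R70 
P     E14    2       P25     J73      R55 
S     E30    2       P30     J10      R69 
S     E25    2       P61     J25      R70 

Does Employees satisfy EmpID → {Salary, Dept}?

No

EmpID=E14: 2 rows → {Salary,Dept} = (P25, R55), (P25, R55) ✓
EmpID=E46: 2 rows → {Salary,Dept} takes values {(P80, R67), (P68, R91)} — violation
EmpID=E18: 2 rows → {Salary,Dept} = (P25, R27), (P25, R27) ✓
EmpID=E43: 1 row → {Salary,Dept} = (P85, R17) ✓
EmpID=E29: 1 row → {Salary,Dept} = (P66, R70) ✓
EmpID=E30: 1 row → {Salary,Dept} = (P30, R69) ✓
EmpID=E25: 1 row → {Salary,Dept} = (P61, R70) ✓
Two rows agree on EmpID but differ on {Salary, Dept}, so EmpID → {Salary, Dept} does not hold.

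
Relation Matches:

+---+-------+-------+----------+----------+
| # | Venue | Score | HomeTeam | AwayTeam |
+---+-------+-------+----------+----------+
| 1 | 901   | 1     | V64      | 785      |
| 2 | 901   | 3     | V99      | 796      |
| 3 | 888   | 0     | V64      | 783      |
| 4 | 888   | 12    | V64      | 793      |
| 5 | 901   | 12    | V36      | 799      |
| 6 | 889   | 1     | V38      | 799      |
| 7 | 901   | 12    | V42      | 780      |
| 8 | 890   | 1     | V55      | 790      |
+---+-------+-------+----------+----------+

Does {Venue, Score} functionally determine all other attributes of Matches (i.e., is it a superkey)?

No

Rows 5 and 7 have the same {Venue, Score} value (Venue=901, Score=12) but are distinct tuples, so {Venue, Score} does not determine every attribute — not a superkey.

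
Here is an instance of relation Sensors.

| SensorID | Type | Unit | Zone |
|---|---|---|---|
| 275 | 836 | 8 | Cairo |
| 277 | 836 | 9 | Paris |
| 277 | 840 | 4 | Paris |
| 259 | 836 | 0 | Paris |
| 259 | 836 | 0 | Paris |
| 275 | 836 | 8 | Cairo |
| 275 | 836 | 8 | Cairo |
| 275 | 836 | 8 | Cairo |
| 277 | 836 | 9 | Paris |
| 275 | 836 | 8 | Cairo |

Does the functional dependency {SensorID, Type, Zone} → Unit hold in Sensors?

(SensorID=275, Type=836, Zone=Cairo): 5 rows → Unit = 8, 8, 8, 8, 8 ✓
(SensorID=277, Type=836, Zone=Paris): 2 rows → Unit = 9, 9 ✓
(SensorID=277, Type=840, Zone=Paris): 1 row → Unit = 4 ✓
(SensorID=259, Type=836, Zone=Paris): 2 rows → Unit = 0, 0 ✓
Every {SensorID, Type, Zone} value is associated with a single Unit value, so {SensorID, Type, Zone} → Unit holds.

Yes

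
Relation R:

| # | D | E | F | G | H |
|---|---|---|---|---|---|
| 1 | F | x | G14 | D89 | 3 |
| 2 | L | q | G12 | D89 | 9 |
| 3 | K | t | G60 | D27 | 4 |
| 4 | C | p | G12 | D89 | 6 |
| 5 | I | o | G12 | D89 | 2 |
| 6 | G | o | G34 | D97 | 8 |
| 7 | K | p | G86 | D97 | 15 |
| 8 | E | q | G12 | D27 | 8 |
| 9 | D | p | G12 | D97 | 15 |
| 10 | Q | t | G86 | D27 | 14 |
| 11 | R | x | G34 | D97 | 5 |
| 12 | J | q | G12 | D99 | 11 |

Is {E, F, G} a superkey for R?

Yes

All 12 rows have distinct {E, F, G} values, so {E, F, G} → (all attributes) holds and {E, F, G} is a superkey.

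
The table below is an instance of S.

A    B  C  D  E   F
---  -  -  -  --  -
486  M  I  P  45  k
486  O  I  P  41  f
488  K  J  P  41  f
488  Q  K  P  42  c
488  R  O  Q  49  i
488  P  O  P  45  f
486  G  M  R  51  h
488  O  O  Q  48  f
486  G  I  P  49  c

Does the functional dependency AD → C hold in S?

(A=486, D=P): 3 rows → C = I, I, I ✓
(A=488, D=P): 3 rows → C takes values {J, K, O} — violation
(A=488, D=Q): 2 rows → C = O, O ✓
(A=486, D=R): 1 row → C = M ✓
Two rows agree on AD but differ on C, so AD → C does not hold.

No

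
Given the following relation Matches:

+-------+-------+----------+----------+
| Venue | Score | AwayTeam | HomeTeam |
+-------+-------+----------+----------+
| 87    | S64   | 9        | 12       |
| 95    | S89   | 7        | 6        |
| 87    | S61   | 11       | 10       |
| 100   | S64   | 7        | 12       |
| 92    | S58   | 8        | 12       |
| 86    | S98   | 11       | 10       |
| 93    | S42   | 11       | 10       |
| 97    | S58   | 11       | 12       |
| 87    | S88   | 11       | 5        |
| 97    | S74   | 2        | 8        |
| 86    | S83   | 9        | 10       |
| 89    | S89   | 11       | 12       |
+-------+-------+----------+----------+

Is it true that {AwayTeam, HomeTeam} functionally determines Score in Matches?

No

(AwayTeam=9, HomeTeam=12): 1 row → Score = S64 ✓
(AwayTeam=7, HomeTeam=6): 1 row → Score = S89 ✓
(AwayTeam=11, HomeTeam=10): 3 rows → Score takes values {S61, S98, S42} — violation
(AwayTeam=7, HomeTeam=12): 1 row → Score = S64 ✓
(AwayTeam=8, HomeTeam=12): 1 row → Score = S58 ✓
(AwayTeam=11, HomeTeam=12): 2 rows → Score takes values {S58, S89} — violation
(AwayTeam=11, HomeTeam=5): 1 row → Score = S88 ✓
(AwayTeam=2, HomeTeam=8): 1 row → Score = S74 ✓
(AwayTeam=9, HomeTeam=10): 1 row → Score = S83 ✓
Two rows agree on {AwayTeam, HomeTeam} but differ on Score, so {AwayTeam, HomeTeam} -> Score does not hold.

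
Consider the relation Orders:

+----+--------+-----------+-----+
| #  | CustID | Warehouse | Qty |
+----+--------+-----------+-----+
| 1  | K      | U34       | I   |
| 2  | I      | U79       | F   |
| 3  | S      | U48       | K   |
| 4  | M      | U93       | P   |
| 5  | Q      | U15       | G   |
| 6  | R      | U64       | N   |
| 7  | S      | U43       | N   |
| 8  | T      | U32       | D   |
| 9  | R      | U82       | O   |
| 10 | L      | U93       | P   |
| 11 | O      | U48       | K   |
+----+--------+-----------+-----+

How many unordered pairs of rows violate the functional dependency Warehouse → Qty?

Warehouse=U48: all 2 rows agree on Qty — 0 pairs.
Warehouse=U93: all 2 rows agree on Qty — 0 pairs.

0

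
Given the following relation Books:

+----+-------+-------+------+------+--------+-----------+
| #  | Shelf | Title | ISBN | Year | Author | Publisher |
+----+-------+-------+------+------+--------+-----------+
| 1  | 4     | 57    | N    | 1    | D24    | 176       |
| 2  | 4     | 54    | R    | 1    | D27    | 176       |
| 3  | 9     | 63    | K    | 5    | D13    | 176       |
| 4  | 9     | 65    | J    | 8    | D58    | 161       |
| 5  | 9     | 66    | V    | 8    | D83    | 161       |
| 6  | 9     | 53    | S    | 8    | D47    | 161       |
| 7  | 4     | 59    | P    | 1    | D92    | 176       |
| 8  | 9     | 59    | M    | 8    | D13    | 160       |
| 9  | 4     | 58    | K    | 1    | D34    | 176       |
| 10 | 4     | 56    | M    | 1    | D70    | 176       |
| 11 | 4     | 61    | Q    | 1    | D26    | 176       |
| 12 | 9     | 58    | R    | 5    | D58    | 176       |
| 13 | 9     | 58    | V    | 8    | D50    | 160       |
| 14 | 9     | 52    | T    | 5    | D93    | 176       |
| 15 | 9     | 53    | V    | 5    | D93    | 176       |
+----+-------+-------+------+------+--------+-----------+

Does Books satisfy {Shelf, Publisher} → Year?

Yes

(Shelf=4, Publisher=176): rows 1, 2, 7, 9, 10, 11 → Year = 1, 1, 1, 1, 1, 1 ✓
(Shelf=9, Publisher=176): rows 3, 12, 14, 15 → Year = 5, 5, 5, 5 ✓
(Shelf=9, Publisher=161): rows 4, 5, 6 → Year = 8, 8, 8 ✓
(Shelf=9, Publisher=160): rows 8, 13 → Year = 8, 8 ✓
Every {Shelf, Publisher} value is associated with a single Year value, so {Shelf, Publisher} → Year holds.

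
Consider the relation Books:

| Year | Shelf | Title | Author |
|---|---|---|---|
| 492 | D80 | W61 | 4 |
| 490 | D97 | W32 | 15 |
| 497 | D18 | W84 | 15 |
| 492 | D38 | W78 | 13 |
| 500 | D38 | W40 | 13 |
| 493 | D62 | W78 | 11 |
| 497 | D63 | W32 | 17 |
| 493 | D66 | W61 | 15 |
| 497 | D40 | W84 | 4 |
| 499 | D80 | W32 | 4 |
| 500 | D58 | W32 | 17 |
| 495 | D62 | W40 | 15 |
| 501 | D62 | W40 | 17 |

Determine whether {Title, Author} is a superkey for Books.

No

Two distinct rows share (Title=W32, Author=17), so {Title, Author} does not determine every attribute — not a superkey.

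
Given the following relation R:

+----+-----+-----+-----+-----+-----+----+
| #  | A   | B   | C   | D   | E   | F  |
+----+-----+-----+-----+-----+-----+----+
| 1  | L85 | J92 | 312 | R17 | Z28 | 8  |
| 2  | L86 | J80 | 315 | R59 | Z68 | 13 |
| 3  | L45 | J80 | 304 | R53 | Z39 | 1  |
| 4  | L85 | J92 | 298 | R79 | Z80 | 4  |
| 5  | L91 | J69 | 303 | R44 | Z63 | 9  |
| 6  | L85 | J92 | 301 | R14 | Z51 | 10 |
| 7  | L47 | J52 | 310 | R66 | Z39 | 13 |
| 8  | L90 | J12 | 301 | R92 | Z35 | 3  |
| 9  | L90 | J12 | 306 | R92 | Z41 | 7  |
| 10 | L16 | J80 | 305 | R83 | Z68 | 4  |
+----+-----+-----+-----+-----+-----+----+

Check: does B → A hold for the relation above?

B=J92: rows 1, 4, 6 → A = L85, L85, L85 ✓
B=J80: rows 2, 3, 10 → A takes values {L86, L45, L16} — violation
B=J69: row 5 → A = L91 ✓
B=J52: row 7 → A = L47 ✓
B=J12: rows 8, 9 → A = L90, L90 ✓
Two rows agree on B but differ on A, so B → A does not hold.

No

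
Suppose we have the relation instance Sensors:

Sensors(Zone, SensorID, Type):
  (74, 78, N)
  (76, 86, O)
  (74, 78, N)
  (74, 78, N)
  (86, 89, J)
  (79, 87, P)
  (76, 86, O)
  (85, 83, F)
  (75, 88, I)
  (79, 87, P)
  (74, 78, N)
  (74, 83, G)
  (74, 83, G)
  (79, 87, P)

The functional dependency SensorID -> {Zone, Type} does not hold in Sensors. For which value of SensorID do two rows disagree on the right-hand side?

83

SensorID=78: 4 rows → {Zone,Type} = (74, N), (74, N), (74, N), (74, N) ✓
SensorID=86: 2 rows → {Zone,Type} = (76, O), (76, O) ✓
SensorID=89: 1 row → {Zone,Type} = (86, J) ✓
SensorID=87: 3 rows → {Zone,Type} = (79, P), (79, P), (79, P) ✓
SensorID=83: 3 rows → {Zone,Type} takes values {(85, F), (74, G)} — violation
SensorID=88: 1 row → {Zone,Type} = (75, I) ✓
The only SensorID value with inconsistent RHS is SensorID=83.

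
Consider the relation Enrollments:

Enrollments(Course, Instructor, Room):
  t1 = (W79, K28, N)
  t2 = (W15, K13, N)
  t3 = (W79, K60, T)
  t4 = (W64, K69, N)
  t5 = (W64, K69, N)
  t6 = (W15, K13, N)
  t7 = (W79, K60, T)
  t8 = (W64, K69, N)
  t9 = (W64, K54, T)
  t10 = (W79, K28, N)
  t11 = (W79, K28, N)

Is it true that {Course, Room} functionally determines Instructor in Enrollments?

(Course=W79, Room=N): rows 1, 10, 11 → Instructor = K28, K28, K28 ✓
(Course=W15, Room=N): rows 2, 6 → Instructor = K13, K13 ✓
(Course=W79, Room=T): rows 3, 7 → Instructor = K60, K60 ✓
(Course=W64, Room=N): rows 4, 5, 8 → Instructor = K69, K69, K69 ✓
(Course=W64, Room=T): row 9 → Instructor = K54 ✓
Every {Course, Room} value is associated with a single Instructor value, so {Course, Room} → Instructor holds.

Yes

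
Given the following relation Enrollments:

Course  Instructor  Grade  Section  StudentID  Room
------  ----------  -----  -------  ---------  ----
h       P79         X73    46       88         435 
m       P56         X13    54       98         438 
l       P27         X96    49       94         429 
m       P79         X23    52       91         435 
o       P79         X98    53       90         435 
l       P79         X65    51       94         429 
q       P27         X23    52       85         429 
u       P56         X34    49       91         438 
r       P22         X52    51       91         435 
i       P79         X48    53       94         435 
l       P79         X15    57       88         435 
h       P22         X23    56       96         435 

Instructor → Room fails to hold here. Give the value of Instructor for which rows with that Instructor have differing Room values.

P79

Instructor=P79: 6 rows → Room takes values {435, 429} — violation
Instructor=P56: 2 rows → Room = 438, 438 ✓
Instructor=P27: 2 rows → Room = 429, 429 ✓
Instructor=P22: 2 rows → Room = 435, 435 ✓
The only Instructor value with inconsistent Room is Instructor=P79.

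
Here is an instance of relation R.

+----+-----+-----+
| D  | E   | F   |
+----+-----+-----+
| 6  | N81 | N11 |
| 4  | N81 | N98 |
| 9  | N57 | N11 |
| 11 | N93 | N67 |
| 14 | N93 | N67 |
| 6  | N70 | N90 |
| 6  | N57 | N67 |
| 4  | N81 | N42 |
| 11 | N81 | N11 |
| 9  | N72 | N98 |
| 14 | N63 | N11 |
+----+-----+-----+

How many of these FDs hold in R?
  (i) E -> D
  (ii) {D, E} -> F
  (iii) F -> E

(i) E -> D: E=N81: 4 rows → D takes values {6, 4, 11} — violation; E=N57: 2 rows → D takes values {9, 6} — violation; E=N93: 2 rows → D takes values {11, 14} — violation — fails.
(ii) {D, E} -> F: (D=4, E=N81): 2 rows → F takes values {N98, N42} — violation — fails.
(iii) F -> E: F=N11: 4 rows → E takes values {N81, N57, N63} — violation; F=N98: 2 rows → E takes values {N81, N72} — violation; F=N67: 3 rows → E takes values {N93, N57} — violation — fails.
None of the 3 dependencies hold.

0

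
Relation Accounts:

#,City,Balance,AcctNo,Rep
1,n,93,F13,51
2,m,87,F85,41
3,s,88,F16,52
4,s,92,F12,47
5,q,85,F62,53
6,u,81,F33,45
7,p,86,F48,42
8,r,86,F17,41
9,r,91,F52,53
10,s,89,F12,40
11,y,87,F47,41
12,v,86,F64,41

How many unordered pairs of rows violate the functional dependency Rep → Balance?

5

Rep=41: violating pairs (2,8), (2,12), (8,11), (11,12) — 4 pairs.
Rep=53: violating pairs (5,9) — 1 pair.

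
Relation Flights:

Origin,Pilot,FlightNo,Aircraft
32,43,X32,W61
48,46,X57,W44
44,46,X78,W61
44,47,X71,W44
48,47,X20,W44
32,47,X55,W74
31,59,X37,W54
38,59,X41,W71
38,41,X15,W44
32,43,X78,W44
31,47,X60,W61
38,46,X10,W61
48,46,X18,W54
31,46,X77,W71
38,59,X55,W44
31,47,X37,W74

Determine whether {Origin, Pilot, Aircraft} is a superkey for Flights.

All 16 rows have distinct {Origin, Pilot, Aircraft} values, so {Origin, Pilot, Aircraft} → (all attributes) holds and {Origin, Pilot, Aircraft} is a superkey.

Yes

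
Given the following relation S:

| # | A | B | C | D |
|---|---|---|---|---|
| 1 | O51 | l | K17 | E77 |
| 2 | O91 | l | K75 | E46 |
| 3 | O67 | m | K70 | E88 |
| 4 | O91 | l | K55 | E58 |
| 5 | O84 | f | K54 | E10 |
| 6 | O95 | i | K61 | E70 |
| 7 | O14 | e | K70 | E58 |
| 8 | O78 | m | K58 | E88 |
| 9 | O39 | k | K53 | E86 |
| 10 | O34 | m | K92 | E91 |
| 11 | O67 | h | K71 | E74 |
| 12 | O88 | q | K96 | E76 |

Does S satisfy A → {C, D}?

A=O51: row 1 → {C,D} = (K17, E77) ✓
A=O91: rows 2, 4 → {C,D} takes values {(K75, E46), (K55, E58)} — violation
A=O67: rows 3, 11 → {C,D} takes values {(K70, E88), (K71, E74)} — violation
A=O84: row 5 → {C,D} = (K54, E10) ✓
A=O95: row 6 → {C,D} = (K61, E70) ✓
A=O14: row 7 → {C,D} = (K70, E58) ✓
A=O78: row 8 → {C,D} = (K58, E88) ✓
A=O39: row 9 → {C,D} = (K53, E86) ✓
A=O34: row 10 → {C,D} = (K92, E91) ✓
A=O88: row 12 → {C,D} = (K96, E76) ✓
Two rows agree on A but differ on {C, D}, so A → {C, D} does not hold.

No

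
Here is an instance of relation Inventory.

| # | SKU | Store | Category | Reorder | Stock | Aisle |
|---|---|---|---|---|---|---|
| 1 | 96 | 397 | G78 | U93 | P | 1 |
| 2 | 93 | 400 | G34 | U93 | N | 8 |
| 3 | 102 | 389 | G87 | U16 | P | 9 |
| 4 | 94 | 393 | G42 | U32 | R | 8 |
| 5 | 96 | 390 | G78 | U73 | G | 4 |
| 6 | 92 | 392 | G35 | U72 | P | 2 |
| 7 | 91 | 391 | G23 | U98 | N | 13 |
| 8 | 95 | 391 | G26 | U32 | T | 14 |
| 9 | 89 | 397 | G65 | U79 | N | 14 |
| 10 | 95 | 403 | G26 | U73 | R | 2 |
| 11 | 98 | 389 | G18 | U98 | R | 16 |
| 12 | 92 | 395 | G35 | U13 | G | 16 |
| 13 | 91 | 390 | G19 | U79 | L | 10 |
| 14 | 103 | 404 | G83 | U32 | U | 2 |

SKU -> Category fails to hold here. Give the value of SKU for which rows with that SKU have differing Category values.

SKU=96: rows 1, 5 → Category = G78, G78 ✓
SKU=93: row 2 → Category = G34 ✓
SKU=102: row 3 → Category = G87 ✓
SKU=94: row 4 → Category = G42 ✓
SKU=92: rows 6, 12 → Category = G35, G35 ✓
SKU=91: rows 7, 13 → Category takes values {G23, G19} — violation
SKU=95: rows 8, 10 → Category = G26, G26 ✓
SKU=89: row 9 → Category = G65 ✓
SKU=98: row 11 → Category = G18 ✓
SKU=103: row 14 → Category = G83 ✓
The only SKU value with inconsistent Category is SKU=91.

91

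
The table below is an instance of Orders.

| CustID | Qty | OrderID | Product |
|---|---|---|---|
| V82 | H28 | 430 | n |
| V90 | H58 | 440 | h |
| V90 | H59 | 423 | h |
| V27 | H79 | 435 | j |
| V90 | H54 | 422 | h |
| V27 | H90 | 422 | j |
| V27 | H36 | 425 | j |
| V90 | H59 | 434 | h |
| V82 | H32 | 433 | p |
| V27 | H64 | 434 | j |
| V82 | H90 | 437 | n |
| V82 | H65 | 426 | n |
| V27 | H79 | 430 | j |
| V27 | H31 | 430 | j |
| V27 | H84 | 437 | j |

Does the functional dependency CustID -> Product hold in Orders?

No

CustID=V82: 4 rows → Product takes values {n, p} — violation
CustID=V90: 4 rows → Product = h, h, h, h ✓
CustID=V27: 7 rows → Product = j, j, j, j, j, j, j ✓
Two rows agree on CustID but differ on Product, so CustID -> Product does not hold.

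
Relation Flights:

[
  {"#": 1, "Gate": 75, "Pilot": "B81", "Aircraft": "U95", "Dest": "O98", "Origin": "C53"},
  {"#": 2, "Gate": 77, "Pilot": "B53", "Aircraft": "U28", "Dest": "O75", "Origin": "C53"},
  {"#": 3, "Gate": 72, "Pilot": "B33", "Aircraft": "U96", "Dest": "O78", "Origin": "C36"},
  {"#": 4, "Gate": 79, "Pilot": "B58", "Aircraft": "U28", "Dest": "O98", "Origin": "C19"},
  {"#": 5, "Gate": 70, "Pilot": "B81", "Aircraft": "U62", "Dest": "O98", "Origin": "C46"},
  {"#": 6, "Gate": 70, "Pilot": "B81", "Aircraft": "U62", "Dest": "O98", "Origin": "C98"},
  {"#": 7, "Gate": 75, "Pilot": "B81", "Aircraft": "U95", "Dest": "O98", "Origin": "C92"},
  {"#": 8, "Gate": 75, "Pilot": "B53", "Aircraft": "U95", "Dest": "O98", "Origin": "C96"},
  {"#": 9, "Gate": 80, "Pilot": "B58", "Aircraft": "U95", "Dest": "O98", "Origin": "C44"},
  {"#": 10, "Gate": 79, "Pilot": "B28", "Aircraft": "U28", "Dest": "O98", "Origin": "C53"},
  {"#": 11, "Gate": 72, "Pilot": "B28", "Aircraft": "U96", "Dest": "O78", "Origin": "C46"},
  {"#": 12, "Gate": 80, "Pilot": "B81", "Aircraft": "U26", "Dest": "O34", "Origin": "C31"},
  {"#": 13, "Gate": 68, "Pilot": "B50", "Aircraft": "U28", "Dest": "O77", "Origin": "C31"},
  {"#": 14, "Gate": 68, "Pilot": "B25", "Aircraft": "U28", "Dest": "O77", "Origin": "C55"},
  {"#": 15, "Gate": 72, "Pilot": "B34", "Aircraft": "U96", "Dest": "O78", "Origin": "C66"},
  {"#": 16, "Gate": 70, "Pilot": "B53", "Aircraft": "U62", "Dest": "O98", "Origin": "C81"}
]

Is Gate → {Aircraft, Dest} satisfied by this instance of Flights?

Gate=75: rows 1, 7, 8 → {Aircraft,Dest} = (U95, O98), (U95, O98), (U95, O98) ✓
Gate=77: row 2 → {Aircraft,Dest} = (U28, O75) ✓
Gate=72: rows 3, 11, 15 → {Aircraft,Dest} = (U96, O78), (U96, O78), (U96, O78) ✓
Gate=79: rows 4, 10 → {Aircraft,Dest} = (U28, O98), (U28, O98) ✓
Gate=70: rows 5, 6, 16 → {Aircraft,Dest} = (U62, O98), (U62, O98), (U62, O98) ✓
Gate=80: rows 9, 12 → {Aircraft,Dest} takes values {(U95, O98), (U26, O34)} — violation
Gate=68: rows 13, 14 → {Aircraft,Dest} = (U28, O77), (U28, O77) ✓
Two rows agree on Gate but differ on {Aircraft, Dest}, so Gate → {Aircraft, Dest} does not hold.

No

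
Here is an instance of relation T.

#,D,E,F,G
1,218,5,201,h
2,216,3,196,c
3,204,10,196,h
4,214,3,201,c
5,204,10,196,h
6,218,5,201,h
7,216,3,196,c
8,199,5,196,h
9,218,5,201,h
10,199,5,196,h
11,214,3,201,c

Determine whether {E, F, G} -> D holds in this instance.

(E=5, F=201, G=h): rows 1, 6, 9 → D = 218, 218, 218 ✓
(E=3, F=196, G=c): rows 2, 7 → D = 216, 216 ✓
(E=10, F=196, G=h): rows 3, 5 → D = 204, 204 ✓
(E=3, F=201, G=c): rows 4, 11 → D = 214, 214 ✓
(E=5, F=196, G=h): rows 8, 10 → D = 199, 199 ✓
Every {E, F, G} value is associated with a single D value, so {E, F, G} -> D holds.

Yes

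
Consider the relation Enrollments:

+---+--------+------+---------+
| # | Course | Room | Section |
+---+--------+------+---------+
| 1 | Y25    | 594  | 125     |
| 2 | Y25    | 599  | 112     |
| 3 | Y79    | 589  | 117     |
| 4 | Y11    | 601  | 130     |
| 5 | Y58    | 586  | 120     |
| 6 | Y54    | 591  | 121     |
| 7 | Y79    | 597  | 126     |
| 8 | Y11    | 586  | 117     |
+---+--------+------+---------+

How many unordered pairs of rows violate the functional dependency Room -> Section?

1

Room=586: violating pairs (5,8) — 1 pair.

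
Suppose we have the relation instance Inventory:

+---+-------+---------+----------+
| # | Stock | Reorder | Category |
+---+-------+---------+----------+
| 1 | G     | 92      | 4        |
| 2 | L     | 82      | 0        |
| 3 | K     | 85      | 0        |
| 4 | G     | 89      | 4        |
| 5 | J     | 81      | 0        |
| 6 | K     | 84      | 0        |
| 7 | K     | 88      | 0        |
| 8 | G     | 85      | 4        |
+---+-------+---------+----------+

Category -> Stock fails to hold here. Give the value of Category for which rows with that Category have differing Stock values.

Category=4: rows 1, 4, 8 → Stock = G, G, G ✓
Category=0: rows 2, 3, 5, 6, 7 → Stock takes values {L, K, J} — violation
The only Category value with inconsistent Stock is Category=0.

0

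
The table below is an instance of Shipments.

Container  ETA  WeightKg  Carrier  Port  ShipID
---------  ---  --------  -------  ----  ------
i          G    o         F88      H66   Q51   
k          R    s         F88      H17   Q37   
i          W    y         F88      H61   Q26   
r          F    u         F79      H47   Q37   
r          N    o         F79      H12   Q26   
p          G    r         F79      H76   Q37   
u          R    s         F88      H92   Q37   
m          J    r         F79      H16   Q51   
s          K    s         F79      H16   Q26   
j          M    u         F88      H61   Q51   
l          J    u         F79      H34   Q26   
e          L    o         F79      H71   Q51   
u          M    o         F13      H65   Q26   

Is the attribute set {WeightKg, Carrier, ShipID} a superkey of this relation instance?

Two distinct rows share (WeightKg=s, Carrier=F88, ShipID=Q37), so {WeightKg, Carrier, ShipID} does not determine every attribute — not a superkey.

No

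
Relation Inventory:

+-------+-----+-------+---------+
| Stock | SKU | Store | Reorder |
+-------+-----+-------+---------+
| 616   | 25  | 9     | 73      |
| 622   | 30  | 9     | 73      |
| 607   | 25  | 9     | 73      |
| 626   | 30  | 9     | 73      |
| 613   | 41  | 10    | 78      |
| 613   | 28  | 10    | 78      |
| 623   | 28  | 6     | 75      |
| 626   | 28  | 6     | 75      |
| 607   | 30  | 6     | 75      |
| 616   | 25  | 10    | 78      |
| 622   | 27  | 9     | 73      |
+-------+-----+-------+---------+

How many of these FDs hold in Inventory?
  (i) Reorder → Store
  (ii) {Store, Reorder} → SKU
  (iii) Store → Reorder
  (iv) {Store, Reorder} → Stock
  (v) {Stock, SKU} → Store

2

(i) Reorder → Store: every LHS value maps to a single RHS value — holds.
(ii) {Store, Reorder} → SKU: (Store=9, Reorder=73): 5 rows → SKU takes values {25, 30, 27} — violation; (Store=10, Reorder=78): 3 rows → SKU takes values {41, 28, 25} — violation; (Store=6, Reorder=75): 3 rows → SKU takes values {28, 30} — violation — fails.
(iii) Store → Reorder: every LHS value maps to a single RHS value — holds.
(iv) {Store, Reorder} → Stock: (Store=9, Reorder=73): 5 rows → Stock takes values {616, 622, 607, 626} — violation; (Store=10, Reorder=78): 3 rows → Stock takes values {613, 616} — violation; (Store=6, Reorder=75): 3 rows → Stock takes values {623, 626, 607} — violation — fails.
(v) {Stock, SKU} → Store: (Stock=616, SKU=25): 2 rows → Store takes values {9, 10} — violation — fails.
2 of the 5 dependencies hold.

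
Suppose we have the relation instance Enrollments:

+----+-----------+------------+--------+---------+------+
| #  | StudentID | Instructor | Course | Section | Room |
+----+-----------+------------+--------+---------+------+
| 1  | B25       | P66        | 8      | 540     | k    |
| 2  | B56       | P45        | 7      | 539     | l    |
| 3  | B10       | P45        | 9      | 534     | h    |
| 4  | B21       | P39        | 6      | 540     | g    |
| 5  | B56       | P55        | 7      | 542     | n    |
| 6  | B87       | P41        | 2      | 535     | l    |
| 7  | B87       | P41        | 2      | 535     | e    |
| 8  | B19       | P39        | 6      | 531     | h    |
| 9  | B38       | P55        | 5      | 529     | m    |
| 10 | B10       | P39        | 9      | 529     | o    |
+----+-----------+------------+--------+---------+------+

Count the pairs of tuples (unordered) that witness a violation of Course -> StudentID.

Course=7: all 2 rows agree on StudentID — 0 pairs.
Course=9: all 2 rows agree on StudentID — 0 pairs.
Course=6: violating pairs (4,8) — 1 pair.
Course=2: all 2 rows agree on StudentID — 0 pairs.

1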